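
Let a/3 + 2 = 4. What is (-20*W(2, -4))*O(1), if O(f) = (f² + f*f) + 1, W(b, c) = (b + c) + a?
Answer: -240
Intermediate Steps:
a = 6 (a = -6 + 3*4 = -6 + 12 = 6)
W(b, c) = 6 + b + c (W(b, c) = (b + c) + 6 = 6 + b + c)
O(f) = 1 + 2*f² (O(f) = (f² + f²) + 1 = 2*f² + 1 = 1 + 2*f²)
(-20*W(2, -4))*O(1) = (-20*(6 + 2 - 4))*(1 + 2*1²) = (-20*4)*(1 + 2*1) = -80*(1 + 2) = -80*3 = -240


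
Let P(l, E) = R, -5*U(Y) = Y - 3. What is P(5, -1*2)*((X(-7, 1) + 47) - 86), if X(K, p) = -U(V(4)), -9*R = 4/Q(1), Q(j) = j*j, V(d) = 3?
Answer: 52/3 ≈ 17.333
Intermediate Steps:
U(Y) = 3/5 - Y/5 (U(Y) = -(Y - 3)/5 = -(-3 + Y)/5 = 3/5 - Y/5)
Q(j) = j**2
R = -4/9 (R = -4/(9*(1**2)) = -4/(9*1) = -4/9 ≈ -0.44444)
X(K, p) = 0 (X(K, p) = -(3/5 - 1/5*3) = -(3/5 - 3/5) = -1*0 = 0)
P(l, E) = -4/9
P(5, -1*2)*((X(-7, 1) + 47) - 86) = -4*((0 + 47) - 86)/9 = -4*(47 - 86)/9 = -4/9*(-39) = 52/3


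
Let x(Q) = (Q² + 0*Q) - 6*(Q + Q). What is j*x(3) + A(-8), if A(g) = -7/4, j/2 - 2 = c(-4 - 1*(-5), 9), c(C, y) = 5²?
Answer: -5839/4 ≈ -1459.8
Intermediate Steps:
c(C, y) = 25
j = 54 (j = 4 + 2*25 = 4 + 50 = 54)
A(g) = -7/4 (A(g) = -7*¼ = -7/4)
x(Q) = Q² - 12*Q (x(Q) = (Q² + 0) - 12*Q = Q² - 12*Q)
j*x(3) + A(-8) = 54*(3*(-12 + 3)) - 7/4 = 54*(3*(-9)) - 7/4 = 54*(-27) - 7/4 = -1458 - 7/4 = -5839/4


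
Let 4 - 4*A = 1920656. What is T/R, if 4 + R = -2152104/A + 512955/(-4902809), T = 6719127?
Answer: 15817815880518062109/888462937003 ≈ 1.7804e+7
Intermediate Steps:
A = -480163 (A = 1 - ¼*1920656 = 1 - 480164 = -480163)
R = 888462937003/2354147477867 (R = -4 + (-2152104/(-480163) + 512955/(-4902809)) = -4 + (-2152104*(-1/480163) + 512955*(-1/4902809)) = -4 + (2152104/480163 - 512955/4902809) = -4 + 10305052848471/2354147477867 = 888462937003/2354147477867 ≈ 0.37740)
T/R = 6719127/(888462937003/2354147477867) = 6719127*(2354147477867/888462937003) = 15817815880518062109/888462937003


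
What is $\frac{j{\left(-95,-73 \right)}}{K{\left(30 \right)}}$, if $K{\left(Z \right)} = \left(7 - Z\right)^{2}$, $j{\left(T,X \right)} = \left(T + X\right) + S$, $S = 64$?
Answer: $- \frac{104}{529} \approx -0.1966$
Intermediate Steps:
$j{\left(T,X \right)} = 64 + T + X$ ($j{\left(T,X \right)} = \left(T + X\right) + 64 = 64 + T + X$)
$\frac{j{\left(-95,-73 \right)}}{K{\left(30 \right)}} = \frac{64 - 95 - 73}{\left(-7 + 30\right)^{2}} = - \frac{104}{23^{2}} = - \frac{104}{529}$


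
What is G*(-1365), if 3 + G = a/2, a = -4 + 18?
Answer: -5460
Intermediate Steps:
a = 14
G = 4 (G = -3 + 14/2 = -3 + 14*(½) = -3 + 7 = 4)
G*(-1365) = 4*(-1365) = -5460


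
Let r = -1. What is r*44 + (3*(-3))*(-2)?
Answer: -26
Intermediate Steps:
r*44 + (3*(-3))*(-2) = -1*44 + (3*(-3))*(-2) = -44 - 9*(-2) = -44 + 18 = -26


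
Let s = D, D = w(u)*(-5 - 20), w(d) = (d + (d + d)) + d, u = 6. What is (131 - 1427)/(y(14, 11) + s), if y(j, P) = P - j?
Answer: 144/67 ≈ 2.1493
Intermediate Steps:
w(d) = 4*d (w(d) = (d + 2*d) + d = 3*d + d = 4*d)
D = -600 (D = (4*6)*(-5 - 20) = 24*(-25) = -600)
s = -600
(131 - 1427)/(y(14, 11) + s) = (131 - 1427)/((11 - 1*14) - 600) = -1296/((11 - 14) - 600) = -1296/(-3 - 600) = -1296/(-603) = -1296*(-1/603) = 144/67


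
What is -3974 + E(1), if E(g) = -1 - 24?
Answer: -3999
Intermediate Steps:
E(g) = -25
-3974 + E(1) = -3974 - 25 = -3999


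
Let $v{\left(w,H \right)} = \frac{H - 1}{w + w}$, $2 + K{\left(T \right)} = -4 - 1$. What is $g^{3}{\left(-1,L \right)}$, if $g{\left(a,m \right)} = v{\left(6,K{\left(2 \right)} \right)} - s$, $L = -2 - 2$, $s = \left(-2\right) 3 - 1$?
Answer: $\frac{6859}{27} \approx 254.04$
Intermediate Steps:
$K{\left(T \right)} = -7$ ($K{\left(T \right)} = -2 - 5 = -7$)
$v{\left(w,H \right)} = \frac{-1 + H}{2 w}$
$s = -7$ ($s = -6 - 1 = -7$)
$L = -4$
$g{\left(a,m \right)} = \frac{19}{3}$ ($g{\left(a,m \right)} = \frac{-1 - 7}{2 \cdot 6} - -7 = \frac{1}{2} \cdot \frac{1}{6} \left(-8\right) + 7 = - \frac{2}{3} + 7 = \frac{19}{3}$)
$g^{3}{\left(-1,L \right)} = \left(\frac{19}{3}\right)^{3} = \frac{6859}{27}$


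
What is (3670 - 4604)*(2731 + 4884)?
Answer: -7112410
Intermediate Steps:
(3670 - 4604)*(2731 + 4884) = -934*7615 = -7112410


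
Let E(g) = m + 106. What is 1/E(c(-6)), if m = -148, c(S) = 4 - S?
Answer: -1/42 ≈ -0.023810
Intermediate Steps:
E(g) = -42 (E(g) = -148 + 106 = -42)
1/E(c(-6)) = 1/(-42) = -1/42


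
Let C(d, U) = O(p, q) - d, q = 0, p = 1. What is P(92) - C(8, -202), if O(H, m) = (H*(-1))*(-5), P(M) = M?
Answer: 95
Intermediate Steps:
O(H, m) = 5*H (O(H, m) = -H*(-5) = 5*H)
C(d, U) = 5 - d (C(d, U) = 5*1 - d = 5 - d)
P(92) - C(8, -202) = 92 - (5 - 1*8) = 92 - (5 - 8) = 92 - 1*(-3) = 92 + 3 = 95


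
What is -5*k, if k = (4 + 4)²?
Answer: -320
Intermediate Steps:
k = 64 (k = 8² = 64)
-5*k = -5*64 = -320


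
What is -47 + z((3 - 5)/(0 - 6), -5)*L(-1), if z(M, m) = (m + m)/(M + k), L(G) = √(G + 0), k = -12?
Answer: -47 + 6*I/7 ≈ -47.0 + 0.85714*I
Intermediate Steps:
L(G) = √G
z(M, m) = 2*m/(-12 + M) (z(M, m) = (m + m)/(M - 12) = (2*m)/(-12 + M) = 2*m/(-12 + M))
-47 + z((3 - 5)/(0 - 6), -5)*L(-1) = -47 + (2*(-5)/(-12 + (3 - 5)/(0 - 6)))*√(-1) = -47 + (2*(-5)/(-12 - 2/(-6)))*I = -47 + (2*(-5)/(-12 - 2*(-⅙)))*I = -47 + (2*(-5)/(-12 + ⅓))*I = -47 + (2*(-5)/(-35/3))*I = -47 + (2*(-5)*(-3/35))*I = -47 + 6*I/7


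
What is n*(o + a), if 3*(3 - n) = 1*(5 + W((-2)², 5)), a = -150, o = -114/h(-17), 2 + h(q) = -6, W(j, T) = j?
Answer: 0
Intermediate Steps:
h(q) = -8 (h(q) = -2 - 6 = -8)
o = 57/4 (o = -114/(-8) = -114*(-⅛) = 57/4 ≈ 14.250)
n = 0 (n = 3 - (5 + (-2)²)/3 = 3 - (5 + 4)/3 = 3 - 9/3 = 3 - ⅓*9 = 3 - 3 = 0)
n*(o + a) = 0*(57/4 - 150) = 0*(-543/4) = 0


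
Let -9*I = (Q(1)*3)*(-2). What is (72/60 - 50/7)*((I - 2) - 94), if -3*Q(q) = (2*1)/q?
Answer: 25792/45 ≈ 573.16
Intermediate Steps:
Q(q) = -2/(3*q) (Q(q) = -2*1/(3*q) = -2/(3*q))
I = -4/9 (I = --⅔/1*3*(-2)/9 = --⅔*1*3*(-2)/9 = -(-⅔*3)*(-2)/9 = -(-2)*(-2)/9 = -⅑*4 = -4/9 ≈ -0.44444)
(72/60 - 50/7)*((I - 2) - 94) = (72/60 - 50/7)*((-4/9 - 2) - 94) = (72*(1/60) - 50*⅐)*(-22/9 - 94) = (6/5 - 50/7)*(-868/9) = -208/35*(-868/9) = 25792/45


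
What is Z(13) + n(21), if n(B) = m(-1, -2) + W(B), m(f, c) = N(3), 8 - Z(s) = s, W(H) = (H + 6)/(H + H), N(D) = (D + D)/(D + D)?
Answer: -47/14 ≈ -3.3571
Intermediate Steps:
N(D) = 1 (N(D) = (2*D)/((2*D)) = (2*D)*(1/(2*D)) = 1)
W(H) = (6 + H)/(2*H) (W(H) = (6 + H)/((2*H)) = (6 + H)*(1/(2*H)) = (6 + H)/(2*H))
Z(s) = 8 - s
m(f, c) = 1
n(B) = 1 + (6 + B)/(2*B)
Z(13) + n(21) = (8 - 1*13) + (3/2 + 3/21) = (8 - 13) + (3/2 + 3*(1/21)) = -5 + (3/2 + 1/7) = -5 + 23/14 = -47/14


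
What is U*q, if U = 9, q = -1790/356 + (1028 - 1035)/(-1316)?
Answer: -756369/16732 ≈ -45.205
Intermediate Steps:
q = -84041/16732 (q = -1790*1/356 - 7*(-1/1316) = -895/178 + 1/188 = -84041/16732 ≈ -5.0228)
U*q = 9*(-84041/16732) = -756369/16732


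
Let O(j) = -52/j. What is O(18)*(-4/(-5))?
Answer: -104/45 ≈ -2.3111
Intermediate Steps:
O(18)*(-4/(-5)) = (-52/18)*(-4/(-5)) = (-52*1/18)*(-4*(-1/5)) = -26/9*4/5 = -104/45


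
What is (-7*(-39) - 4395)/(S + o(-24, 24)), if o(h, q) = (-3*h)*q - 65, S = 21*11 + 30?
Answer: -2061/962 ≈ -2.1424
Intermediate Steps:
S = 261 (S = 231 + 30 = 261)
o(h, q) = -65 - 3*h*q (o(h, q) = -3*h*q - 65 = -65 - 3*h*q)
(-7*(-39) - 4395)/(S + o(-24, 24)) = (-7*(-39) - 4395)/(261 + (-65 - 3*(-24)*24)) = (273 - 4395)/(261 + (-65 + 1728)) = -4122/(261 + 1663) = -4122/1924 = -4122*1/1924 = -2061/962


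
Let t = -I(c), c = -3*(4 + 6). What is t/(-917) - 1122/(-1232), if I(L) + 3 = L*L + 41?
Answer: 14185/7336 ≈ 1.9336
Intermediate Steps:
c = -30 (c = -3*10 = -30)
I(L) = 38 + L² (I(L) = -3 + (L*L + 41) = -3 + (L² + 41) = -3 + (41 + L²) = 38 + L²)
t = -938 (t = -(38 + (-30)²) = -(38 + 900) = -1*938 = -938)
t/(-917) - 1122/(-1232) = -938/(-917) - 1122/(-1232) = -938*(-1/917) - 1122*(-1/1232) = 134/131 + 51/56 = 14185/7336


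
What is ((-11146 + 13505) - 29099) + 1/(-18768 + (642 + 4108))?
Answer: -374841321/14018 ≈ -26740.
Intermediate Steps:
((-11146 + 13505) - 29099) + 1/(-18768 + (642 + 4108)) = (2359 - 29099) + 1/(-18768 + 4750) = -26740 + 1/(-14018) = -26740 - 1/14018 = -374841321/14018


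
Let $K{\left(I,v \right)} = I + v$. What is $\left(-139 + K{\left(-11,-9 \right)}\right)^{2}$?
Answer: $25281$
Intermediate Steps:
$\left(-139 + K{\left(-11,-9 \right)}\right)^{2} = \left(-139 - 20\right)^{2} = \left(-159\right)^{2} = 25281$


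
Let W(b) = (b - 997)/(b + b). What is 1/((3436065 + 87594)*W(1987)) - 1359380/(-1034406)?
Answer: 131724882400979/100234585317735 ≈ 1.3142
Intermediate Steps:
W(b) = (-997 + b)/(2*b) (W(b) = (-997 + b)/((2*b)) = (-997 + b)*(1/(2*b)) = (-997 + b)/(2*b))
1/((3436065 + 87594)*W(1987)) - 1359380/(-1034406) = 1/((3436065 + 87594)*(((½)*(-997 + 1987)/1987))) - 1359380/(-1034406) = 1/(3523659*(((½)*(1/1987)*990))) - 1359380*(-1/1034406) = 1/(3523659*(495/1987)) + 679690/517203 = (1/3523659)*(1987/495) + 679690/517203 = 1987/1744211205 + 679690/517203 = 131724882400979/100234585317735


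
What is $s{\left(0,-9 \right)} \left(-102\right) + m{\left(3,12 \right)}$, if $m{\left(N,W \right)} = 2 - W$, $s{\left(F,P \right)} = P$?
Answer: $908$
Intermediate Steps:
$s{\left(0,-9 \right)} \left(-102\right) + m{\left(3,12 \right)} = \left(-9\right) \left(-102\right) + \left(2 - 12\right) = 918 + \left(2 - 12\right) = 918 - 10 = 908$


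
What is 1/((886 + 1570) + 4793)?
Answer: 1/7249 ≈ 0.00013795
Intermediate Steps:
1/((886 + 1570) + 4793) = 1/(2456 + 4793) = 1/7249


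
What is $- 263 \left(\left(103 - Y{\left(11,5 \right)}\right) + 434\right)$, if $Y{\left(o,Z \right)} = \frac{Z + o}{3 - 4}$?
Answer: $-145439$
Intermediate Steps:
$Y{\left(o,Z \right)} = - Z - o$ ($Y{\left(o,Z \right)} = \frac{Z + o}{-1} = \left(Z + o\right) \left(-1\right) = - Z - o$)
$- 263 \left(\left(103 - Y{\left(11,5 \right)}\right) + 434\right) = - 263 \left(\left(103 - \left(\left(-1\right) 5 - 11\right)\right) + 434\right) = - 263 \left(\left(103 - \left(-5 - 11\right)\right) + 434\right) = - 263 \left(\left(103 - -16\right) + 434\right) = - 263 \left(\left(103 + 16\right) + 434\right) = - 263 \left(119 + 434\right) = \left(-263\right) 553 = -145439$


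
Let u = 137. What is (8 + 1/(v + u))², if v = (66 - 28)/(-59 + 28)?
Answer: 1135892209/17715681 ≈ 64.118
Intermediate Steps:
v = -38/31 (v = 38/(-31) = 38*(-1/31) = -38/31 ≈ -1.2258)
(8 + 1/(v + u))² = (8 + 1/(-38/31 + 137))² = (8 + 1/(4209/31))² = (8 + 31/4209)² = (33703/4209)² = 1135892209/17715681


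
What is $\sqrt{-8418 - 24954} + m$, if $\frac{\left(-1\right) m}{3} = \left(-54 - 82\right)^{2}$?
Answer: $-55488 + 18 i \sqrt{103} \approx -55488.0 + 182.68 i$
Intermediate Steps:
$m = -55488$ ($m = - 3 \left(-54 - 82\right)^{2} = - 3 \left(-136\right)^{2} = \left(-3\right) 18496 = -55488$)
$\sqrt{-8418 - 24954} + m = \sqrt{-8418 - 24954} - 55488 = \sqrt{-33372} - 55488 = 18 i \sqrt{103} - 55488 = -55488 + 18 i \sqrt{103}$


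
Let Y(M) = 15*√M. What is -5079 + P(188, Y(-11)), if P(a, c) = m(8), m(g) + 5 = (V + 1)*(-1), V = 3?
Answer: -5088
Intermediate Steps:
m(g) = -9 (m(g) = -5 + (3 + 1)*(-1) = -5 + 4*(-1) = -5 - 4 = -9)
P(a, c) = -9
-5079 + P(188, Y(-11)) = -5079 - 9 = -5088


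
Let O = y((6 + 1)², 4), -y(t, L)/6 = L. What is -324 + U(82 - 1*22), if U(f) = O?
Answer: -348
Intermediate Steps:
y(t, L) = -6*L
O = -24 (O = -6*4 = -24)
U(f) = -24
-324 + U(82 - 1*22) = -324 - 24 = -348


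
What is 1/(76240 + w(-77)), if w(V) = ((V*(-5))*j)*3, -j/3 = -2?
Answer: 1/83170 ≈ 1.2024e-5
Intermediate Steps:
j = 6 (j = -3*(-2) = 6)
w(V) = -90*V (w(V) = ((V*(-5))*6)*3 = (-5*V*6)*3 = -30*V*3 = -90*V)
1/(76240 + w(-77)) = 1/(76240 - 90*(-77)) = 1/(76240 + 6930) = 1/83170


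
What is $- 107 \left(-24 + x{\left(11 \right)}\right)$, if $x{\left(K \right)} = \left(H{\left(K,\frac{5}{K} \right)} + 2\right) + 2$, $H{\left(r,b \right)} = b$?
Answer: $\frac{23005}{11} \approx 2091.4$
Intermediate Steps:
$x{\left(K \right)} = 4 + \frac{5}{K}$ ($x{\left(K \right)} = \left(\frac{5}{K} + 2\right) + 2 = \left(2 + \frac{5}{K}\right) + 2 = 4 + \frac{5}{K}$)
$- 107 \left(-24 + x{\left(11 \right)}\right) = - 107 \left(-24 + \left(4 + \frac{5}{11}\right)\right) = - 107 \left(-24 + \frac{49}{11}\right) = \left(-107\right) \left(- \frac{215}{11}\right) = \frac{23005}{11}$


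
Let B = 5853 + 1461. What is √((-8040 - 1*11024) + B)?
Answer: 5*I*√470 ≈ 108.4*I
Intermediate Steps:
B = 7314
√((-8040 - 1*11024) + B) = √((-8040 - 1*11024) + 7314) = √((-8040 - 11024) + 7314) = √(-19064 + 7314) = √(-11750) = 5*I*√470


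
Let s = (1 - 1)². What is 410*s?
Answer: 0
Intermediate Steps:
s = 0 (s = 0² = 0)
410*s = 410*0 = 0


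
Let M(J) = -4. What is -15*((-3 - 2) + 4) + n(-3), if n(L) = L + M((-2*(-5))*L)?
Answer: 8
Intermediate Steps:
n(L) = -4 + L (n(L) = L - 4 = -4 + L)
-15*((-3 - 2) + 4) + n(-3) = -15*((-3 - 2) + 4) + (-4 - 3) = -15*(-5 + 4) - 7 = -15*(-1) - 7 = 15 - 7 = 8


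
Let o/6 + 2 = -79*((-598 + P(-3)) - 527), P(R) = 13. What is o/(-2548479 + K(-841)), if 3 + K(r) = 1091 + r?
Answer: -131769/637058 ≈ -0.20684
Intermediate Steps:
K(r) = 1088 + r (K(r) = -3 + (1091 + r) = 1088 + r)
o = 527076 (o = -12 + 6*(-79*((-598 + 13) - 527)) = -12 + 6*(-79*(-585 - 527)) = -12 + 6*(-79*(-1112)) = -12 + 6*87848 = -12 + 527088 = 527076)
o/(-2548479 + K(-841)) = 527076/(-2548479 + (1088 - 841)) = 527076/(-2548479 + 247) = 527076/(-2548232) = 527076*(-1/2548232) = -131769/637058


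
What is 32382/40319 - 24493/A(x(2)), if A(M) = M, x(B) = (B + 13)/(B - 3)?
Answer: 988018997/604785 ≈ 1633.7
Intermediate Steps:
x(B) = (13 + B)/(-3 + B)
32382/40319 - 24493/A(x(2)) = 32382/40319 - 24493*(-3 + 2)/(13 + 2) = 32382*(1/40319) - 24493/(15/(-1)) = 32382/40319 - 24493/((-1*15)) = 32382/40319 - 24493/(-15) = 32382/40319 - 24493*(-1/15) = 32382/40319 + 24493/15 = 988018997/604785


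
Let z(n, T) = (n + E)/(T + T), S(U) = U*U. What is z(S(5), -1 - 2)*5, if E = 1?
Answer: -65/3 ≈ -21.667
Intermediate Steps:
S(U) = U²
z(n, T) = (1 + n)/(2*T) (z(n, T) = (n + 1)/(T + T) = (1 + n)/((2*T)) = (1 + n)*(1/(2*T)) = (1 + n)/(2*T))
z(S(5), -1 - 2)*5 = ((1 + 5²)/(2*(-1 - 2)))*5 = ((½)*(1 + 25)/(-3))*5 = ((½)*(-⅓)*26)*5 = -13/3*5 = -65/3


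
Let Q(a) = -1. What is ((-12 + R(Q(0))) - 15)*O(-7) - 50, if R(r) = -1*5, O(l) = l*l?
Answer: -1618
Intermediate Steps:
O(l) = l**2
R(r) = -5
((-12 + R(Q(0))) - 15)*O(-7) - 50 = ((-12 - 5) - 15)*(-7)**2 - 50 = (-17 - 15)*49 - 50 = -32*49 - 50 = -1568 - 50 = -1618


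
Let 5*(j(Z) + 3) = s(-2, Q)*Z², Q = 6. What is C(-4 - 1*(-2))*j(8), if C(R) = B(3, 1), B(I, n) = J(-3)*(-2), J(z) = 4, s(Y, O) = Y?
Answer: 1144/5 ≈ 228.80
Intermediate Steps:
j(Z) = -3 - 2*Z²/5 (j(Z) = -3 + (-2*Z²)/5 = -3 - 2*Z²/5)
B(I, n) = -8 (B(I, n) = 4*(-2) = -8)
C(R) = -8
C(-4 - 1*(-2))*j(8) = -8*(-3 - ⅖*8²) = -8*(-3 - ⅖*64) = -8*(-3 - 128/5) = -8*(-143/5) = 1144/5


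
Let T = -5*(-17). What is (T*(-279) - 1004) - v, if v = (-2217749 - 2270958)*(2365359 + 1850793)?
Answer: 18925070970745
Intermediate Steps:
v = -18925070995464 (v = -4488707*4216152 = -18925070995464)
T = 85
(T*(-279) - 1004) - v = (85*(-279) - 1004) - 1*(-18925070995464) = (-23715 - 1004) + 18925070995464 = -24719 + 18925070995464 = 18925070970745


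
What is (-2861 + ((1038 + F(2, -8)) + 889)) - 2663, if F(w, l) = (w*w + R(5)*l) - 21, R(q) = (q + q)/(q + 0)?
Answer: -3630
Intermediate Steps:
R(q) = 2 (R(q) = (2*q)/q = 2)
F(w, l) = -21 + w² + 2*l (F(w, l) = (w*w + 2*l) - 21 = (w² + 2*l) - 21 = -21 + w² + 2*l)
(-2861 + ((1038 + F(2, -8)) + 889)) - 2663 = (-2861 + ((1038 + (-21 + 2² + 2*(-8))) + 889)) - 2663 = (-2861 + ((1038 + (-21 + 4 - 16)) + 889)) - 2663 = (-2861 + ((1038 - 33) + 889)) - 2663 = (-2861 + (1005 + 889)) - 2663 = (-2861 + 1894) - 2663 = -967 - 2663 = -3630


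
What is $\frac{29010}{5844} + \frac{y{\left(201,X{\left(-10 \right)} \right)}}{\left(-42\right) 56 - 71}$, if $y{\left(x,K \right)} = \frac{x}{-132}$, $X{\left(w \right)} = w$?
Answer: $\frac{257767139}{51920044} \approx 4.9647$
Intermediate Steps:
$y{\left(x,K \right)} = - \frac{x}{132}$ ($y{\left(x,K \right)} = x \left(- \frac{1}{132}\right) = - \frac{x}{132}$)
$\frac{29010}{5844} + \frac{y{\left(201,X{\left(-10 \right)} \right)}}{\left(-42\right) 56 - 71} = \frac{29010}{5844} + \frac{\left(- \frac{1}{132}\right) 201}{\left(-42\right) 56 - 71} = 29010 \cdot \frac{1}{5844} - \frac{67}{44 \left(-2352 - 71\right)} = \frac{4835}{974} - \frac{67}{44 \left(-2423\right)} = \frac{4835}{974} - - \frac{67}{106612} = \frac{4835}{974} + \frac{67}{106612} = \frac{257767139}{51920044}$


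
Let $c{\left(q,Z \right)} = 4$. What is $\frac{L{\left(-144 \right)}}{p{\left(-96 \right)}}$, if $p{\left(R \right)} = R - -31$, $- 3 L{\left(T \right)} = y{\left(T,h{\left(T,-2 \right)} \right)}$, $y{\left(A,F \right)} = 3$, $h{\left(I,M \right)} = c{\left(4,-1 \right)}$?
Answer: $\frac{1}{65} \approx 0.015385$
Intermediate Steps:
$h{\left(I,M \right)} = 4$
$L{\left(T \right)} = -1$ ($L{\left(T \right)} = \left(- \frac{1}{3}\right) 3 = -1$)
$p{\left(R \right)} = 31 + R$ ($p{\left(R \right)} = R + 31 = 31 + R$)
$\frac{L{\left(-144 \right)}}{p{\left(-96 \right)}} = - \frac{1}{31 - 96} = - \frac{1}{-65} = \left(-1\right) \left(- \frac{1}{65}\right) = \frac{1}{65}$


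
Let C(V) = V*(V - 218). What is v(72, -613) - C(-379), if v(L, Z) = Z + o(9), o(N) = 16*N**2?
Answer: -225580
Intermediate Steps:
C(V) = V*(-218 + V)
v(L, Z) = 1296 + Z (v(L, Z) = Z + 16*9**2 = Z + 16*81 = Z + 1296 = 1296 + Z)
v(72, -613) - C(-379) = (1296 - 613) - (-379)*(-218 - 379) = 683 - (-379)*(-597) = 683 - 1*226263 = 683 - 226263 = -225580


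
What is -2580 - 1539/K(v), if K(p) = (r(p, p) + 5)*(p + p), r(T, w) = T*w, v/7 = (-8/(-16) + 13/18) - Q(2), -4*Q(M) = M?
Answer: -27274708464/10569853 ≈ -2580.4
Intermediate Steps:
Q(M) = -M/4
v = 217/18 (v = 7*((-8/(-16) + 13/18) - (-1)*2/4) = 7*((-8*(-1/16) + 13*(1/18)) - 1*(-½)) = 7*((½ + 13/18) + ½) = 7*(11/9 + ½) = 7*(31/18) = 217/18 ≈ 12.056)
K(p) = 2*p*(5 + p²) (K(p) = (p*p + 5)*(p + p) = (p² + 5)*(2*p) = (5 + p²)*(2*p) = 2*p*(5 + p²))
-2580 - 1539/K(v) = -2580 - 1539/(2*(217/18)*(5 + (217/18)²)) = -2580 - 1539/(2*(217/18)*(5 + 47089/324)) = -2580 - 1539/(2*(217/18)*(48709/324)) = -2580 - 1539/10569853/2916 = -2580 - 1539*2916/10569853 = -2580 - 1*4487724/10569853 = -2580 - 4487724/10569853 = -27274708464/10569853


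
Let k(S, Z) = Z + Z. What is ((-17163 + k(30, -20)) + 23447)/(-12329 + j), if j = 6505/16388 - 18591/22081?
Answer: -2259475244432/4461575236215 ≈ -0.50643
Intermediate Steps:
k(S, Z) = 2*Z
j = -161032403/361863428 (j = 6505*(1/16388) - 18591*1/22081 = 6505/16388 - 18591/22081 = -161032403/361863428 ≈ -0.44501)
((-17163 + k(30, -20)) + 23447)/(-12329 + j) = ((-17163 + 2*(-20)) + 23447)/(-12329 - 161032403/361863428) = ((-17163 - 40) + 23447)/(-4461575236215/361863428) = (-17203 + 23447)*(-361863428/4461575236215) = 6244*(-361863428/4461575236215) = -2259475244432/4461575236215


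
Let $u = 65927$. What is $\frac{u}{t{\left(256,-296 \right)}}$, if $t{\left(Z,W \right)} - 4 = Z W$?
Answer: $- \frac{65927}{75772} \approx -0.87007$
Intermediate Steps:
$t{\left(Z,W \right)} = 4 + W Z$ ($t{\left(Z,W \right)} = 4 + Z W = 4 + W Z$)
$\frac{u}{t{\left(256,-296 \right)}} = \frac{65927}{4 - 75776} = \frac{65927}{-75772} = 65927 \left(- \frac{1}{75772}\right) = - \frac{65927}{75772}$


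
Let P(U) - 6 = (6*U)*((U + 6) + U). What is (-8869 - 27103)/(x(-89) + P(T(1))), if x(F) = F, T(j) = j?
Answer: 35972/35 ≈ 1027.8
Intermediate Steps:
P(U) = 6 + 6*U*(6 + 2*U) (P(U) = 6 + (6*U)*((U + 6) + U) = 6 + (6*U)*((6 + U) + U) = 6 + (6*U)*(6 + 2*U) = 6 + 6*U*(6 + 2*U))
(-8869 - 27103)/(x(-89) + P(T(1))) = (-8869 - 27103)/(-89 + (6 + 12*1² + 36*1)) = -35972/(-89 + (6 + 12*1 + 36)) = -35972/(-89 + (6 + 12 + 36)) = -35972/(-89 + 54) = -35972/(-35) = -35972*(-1/35) = 35972/35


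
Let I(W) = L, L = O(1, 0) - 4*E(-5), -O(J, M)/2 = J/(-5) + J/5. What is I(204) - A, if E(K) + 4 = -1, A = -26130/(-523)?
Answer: -15670/523 ≈ -29.962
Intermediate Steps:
O(J, M) = 0 (O(J, M) = -2*(J/(-5) + J/5) = -2*(J*(-1/5) + J*(1/5)) = -2*(-J/5 + J/5) = -2*0 = 0)
A = 26130/523 (A = -26130*(-1/523) = 26130/523 ≈ 49.962)
E(K) = -5 (E(K) = -4 - 1 = -5)
L = 20 (L = 0 - 4*(-5) = 0 + 20 = 20)
I(W) = 20
I(204) - A = 20 - 1*26130/523 = 20 - 26130/523 = -15670/523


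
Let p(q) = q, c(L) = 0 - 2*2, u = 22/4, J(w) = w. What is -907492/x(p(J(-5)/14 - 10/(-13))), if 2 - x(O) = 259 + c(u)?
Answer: 907492/253 ≈ 3586.9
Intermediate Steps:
u = 11/2 (u = 22*(1/4) = 11/2 ≈ 5.5000)
c(L) = -4 (c(L) = 0 - 4 = -4)
x(O) = -253 (x(O) = 2 - (259 - 4) = 2 - 1*255 = 2 - 255 = -253)
-907492/x(p(J(-5)/14 - 10/(-13))) = -907492/(-253) = -907492*(-1/253) = 907492/253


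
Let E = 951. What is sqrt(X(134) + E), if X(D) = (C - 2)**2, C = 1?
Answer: 2*sqrt(238) ≈ 30.854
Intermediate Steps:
X(D) = 1 (X(D) = (1 - 2)**2 = (-1)**2 = 1)
sqrt(X(134) + E) = sqrt(1 + 951) = sqrt(952) = 2*sqrt(238)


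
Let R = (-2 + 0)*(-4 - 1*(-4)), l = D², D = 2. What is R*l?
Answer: 0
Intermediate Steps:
l = 4 (l = 2² = 4)
R = 0 (R = -2*(-4 + 4) = -2*0 = 0)
R*l = 0*4 = 0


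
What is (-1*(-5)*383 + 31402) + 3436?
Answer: 36753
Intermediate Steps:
(-1*(-5)*383 + 31402) + 3436 = (5*383 + 31402) + 3436 = (1915 + 31402) + 3436 = 33317 + 3436 = 36753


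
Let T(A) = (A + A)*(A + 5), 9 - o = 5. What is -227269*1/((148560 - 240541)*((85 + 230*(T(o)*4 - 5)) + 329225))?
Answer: 227269/36277306400 ≈ 6.2648e-6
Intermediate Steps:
o = 4 (o = 9 - 1*5 = 9 - 5 = 4)
T(A) = 2*A*(5 + A) (T(A) = (2*A)*(5 + A) = 2*A*(5 + A))
-227269*1/((148560 - 240541)*((85 + 230*(T(o)*4 - 5)) + 329225)) = -227269*1/((148560 - 240541)*((85 + 230*((2*4*(5 + 4))*4 - 5)) + 329225)) = -227269*(-1/(91981*((85 + 230*((2*4*9)*4 - 5)) + 329225))) = -227269*(-1/(91981*((85 + 230*(72*4 - 5)) + 329225))) = -227269*(-1/(91981*((85 + 230*(288 - 5)) + 329225))) = -227269*(-1/(91981*((85 + 230*283) + 329225))) = -227269*(-1/(91981*((85 + 65090) + 329225))) = -227269*(-1/(91981*(65175 + 329225))) = -227269/((-91981*394400)) = -227269/(-36277306400) = -227269*(-1/36277306400) = 227269/36277306400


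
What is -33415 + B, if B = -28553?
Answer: -61968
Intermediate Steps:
-33415 + B = -33415 - 28553 = -61968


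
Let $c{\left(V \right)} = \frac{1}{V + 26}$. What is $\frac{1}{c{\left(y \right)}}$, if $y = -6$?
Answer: $20$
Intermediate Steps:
$c{\left(V \right)} = \frac{1}{26 + V}$
$\frac{1}{c{\left(y \right)}} = \frac{1}{\frac{1}{26 - 6}} = \frac{1}{\frac{1}{20}} = 20$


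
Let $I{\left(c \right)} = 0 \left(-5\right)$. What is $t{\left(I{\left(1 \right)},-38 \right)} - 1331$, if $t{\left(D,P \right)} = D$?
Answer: $-1331$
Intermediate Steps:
$I{\left(c \right)} = 0$
$t{\left(I{\left(1 \right)},-38 \right)} - 1331 = 0 - 1331 = -1331$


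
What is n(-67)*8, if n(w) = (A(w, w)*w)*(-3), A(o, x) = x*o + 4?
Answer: 7224744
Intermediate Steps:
A(o, x) = 4 + o*x (A(o, x) = o*x + 4 = 4 + o*x)
n(w) = -3*w*(4 + w²) (n(w) = ((4 + w*w)*w)*(-3) = ((4 + w²)*w)*(-3) = (w*(4 + w²))*(-3) = -3*w*(4 + w²))
n(-67)*8 = -3*(-67)*(4 + (-67)²)*8 = -3*(-67)*(4 + 4489)*8 = -3*(-67)*4493*8 = 903093*8 = 7224744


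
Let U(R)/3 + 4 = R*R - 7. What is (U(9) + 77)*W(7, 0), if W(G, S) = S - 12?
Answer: -3444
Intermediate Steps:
W(G, S) = -12 + S
U(R) = -33 + 3*R² (U(R) = -12 + 3*(R*R - 7) = -12 + 3*(R² - 7) = -12 + 3*(-7 + R²) = -12 + (-21 + 3*R²) = -33 + 3*R²)
(U(9) + 77)*W(7, 0) = ((-33 + 3*9²) + 77)*(-12 + 0) = ((-33 + 3*81) + 77)*(-12) = ((-33 + 243) + 77)*(-12) = (210 + 77)*(-12) = 287*(-12) = -3444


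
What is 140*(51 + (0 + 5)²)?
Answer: 10640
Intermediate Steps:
140*(51 + (0 + 5)²) = 140*(51 + 5²) = 140*(51 + 25) = 140*76 = 10640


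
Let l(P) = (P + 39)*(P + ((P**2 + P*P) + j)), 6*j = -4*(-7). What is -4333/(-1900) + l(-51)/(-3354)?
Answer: 66041041/3186300 ≈ 20.727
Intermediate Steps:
j = 14/3 (j = (-4*(-7))/6 = (1/6)*28 = 14/3 ≈ 4.6667)
l(P) = (39 + P)*(14/3 + P + 2*P**2) (l(P) = (P + 39)*(P + ((P**2 + P*P) + 14/3)) = (39 + P)*(P + ((P**2 + P**2) + 14/3)) = (39 + P)*(P + (2*P**2 + 14/3)) = (39 + P)*(P + (14/3 + 2*P**2)) = (39 + P)*(14/3 + P + 2*P**2))
-4333/(-1900) + l(-51)/(-3354) = -4333/(-1900) + (182 + 2*(-51)**3 + 79*(-51)**2 + (131/3)*(-51))/(-3354) = -4333*(-1/1900) + (182 + 2*(-132651) + 79*2601 - 2227)*(-1/3354) = 4333/1900 + (182 - 265302 + 205479 - 2227)*(-1/3354) = 4333/1900 - 61868*(-1/3354) = 4333/1900 + 30934/1677 = 66041041/3186300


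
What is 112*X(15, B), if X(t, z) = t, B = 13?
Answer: 1680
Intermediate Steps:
112*X(15, B) = 112*15 = 1680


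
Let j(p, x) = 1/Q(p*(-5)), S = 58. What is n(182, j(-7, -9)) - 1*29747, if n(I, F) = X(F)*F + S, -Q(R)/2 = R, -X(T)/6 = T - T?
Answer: -29689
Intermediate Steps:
X(T) = 0 (X(T) = -6*(T - T) = -6*0 = 0)
Q(R) = -2*R
j(p, x) = 1/(10*p) (j(p, x) = 1/(-2*p*(-5)) = 1/(-(-10)*p) = 1/(10*p))
n(I, F) = 58 (n(I, F) = 0*F + 58 = 0 + 58 = 58)
n(182, j(-7, -9)) - 1*29747 = 58 - 1*29747 = 58 - 29747 = -29689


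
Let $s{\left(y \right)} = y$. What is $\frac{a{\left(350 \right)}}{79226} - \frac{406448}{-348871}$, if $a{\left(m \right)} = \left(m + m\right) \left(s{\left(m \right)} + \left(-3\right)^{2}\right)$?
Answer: $\frac{8562323682}{1974260989} \approx 4.337$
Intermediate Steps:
$a{\left(m \right)} = 2 m \left(9 + m\right)$ ($a{\left(m \right)} = \left(m + m\right) \left(m + \left(-3\right)^{2}\right) = 2 m \left(m + 9\right) = 2 m \left(9 + m\right)$)
$\frac{a{\left(350 \right)}}{79226} - \frac{406448}{-348871} = \frac{2 \cdot 350 \left(9 + 350\right)}{79226} - \frac{406448}{-348871} = 2 \cdot 350 \cdot 359 \cdot \frac{1}{79226} - - \frac{406448}{348871} = 251300 \cdot \frac{1}{79226} + \frac{406448}{348871} = \frac{17950}{5659} + \frac{406448}{348871} = \frac{8562323682}{1974260989}$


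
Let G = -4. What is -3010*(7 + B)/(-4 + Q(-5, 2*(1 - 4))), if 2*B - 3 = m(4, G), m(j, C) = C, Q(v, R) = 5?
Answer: -19565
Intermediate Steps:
B = -½ (B = 3/2 + (½)*(-4) = 3/2 - 2 = -½ ≈ -0.50000)
-3010*(7 + B)/(-4 + Q(-5, 2*(1 - 4))) = -3010*(7 - ½)/(-4 + 5) = -19565/1 = -19565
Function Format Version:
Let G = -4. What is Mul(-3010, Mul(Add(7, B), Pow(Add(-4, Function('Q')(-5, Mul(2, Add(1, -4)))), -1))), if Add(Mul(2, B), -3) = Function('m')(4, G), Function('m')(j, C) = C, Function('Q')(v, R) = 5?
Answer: -19565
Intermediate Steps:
B = Rational(-1, 2) (B = Add(Rational(3, 2), Mul(Rational(1, 2), -4)) = Add(Rational(3, 2), -2) = Rational(-1, 2) ≈ -0.50000)
Mul(-3010, Mul(Add(7, B), Pow(Add(-4, Function('Q')(-5, Mul(2, Add(1, -4)))), -1))) = Mul(-3010, Mul(Add(7, Rational(-1, 2)), Pow(Add(-4, 5), -1))) = Mul(-3010, Mul(Rational(13, 2), Pow(1, -1))) = Mul(-3010, Mul(Rational(13, 2), 1)) = Mul(-3010, Rational(13, 2)) = -19565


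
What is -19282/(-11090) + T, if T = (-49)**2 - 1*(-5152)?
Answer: 41891026/5545 ≈ 7554.7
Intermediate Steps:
T = 7553 (T = 2401 + 5152 = 7553)
-19282/(-11090) + T = -19282/(-11090) + 7553 = -19282*(-1/11090) + 7553 = 9641/5545 + 7553 = 41891026/5545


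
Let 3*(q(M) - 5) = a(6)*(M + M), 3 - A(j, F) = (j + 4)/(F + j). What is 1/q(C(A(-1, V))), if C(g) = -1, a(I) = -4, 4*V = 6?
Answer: 3/23 ≈ 0.13043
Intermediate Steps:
V = 3/2 (V = (¼)*6 = 3/2 ≈ 1.5000)
A(j, F) = 3 - (4 + j)/(F + j) (A(j, F) = 3 - (j + 4)/(F + j) = 3 - (4 + j)/(F + j))
q(M) = 5 - 8*M/3 (q(M) = 5 + (-4*(M + M))/3 = 5 + (-8*M)/3 = 5 - 8*M/3)
1/q(C(A(-1, V))) = 1/(5 - 8/3*(-1)) = 1/(5 + 8/3) = 1/(23/3) = 3/23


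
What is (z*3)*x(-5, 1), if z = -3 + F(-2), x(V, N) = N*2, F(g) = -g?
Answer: -6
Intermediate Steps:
x(V, N) = 2*N
z = -1 (z = -3 - 1*(-2) = -3 + 2 = -1)
(z*3)*x(-5, 1) = (-1*3)*(2*1) = -3*2 = -6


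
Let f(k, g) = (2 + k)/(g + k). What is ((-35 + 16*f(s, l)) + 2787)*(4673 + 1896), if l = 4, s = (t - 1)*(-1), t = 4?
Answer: 17972784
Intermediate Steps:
s = -3 (s = (4 - 1)*(-1) = 3*(-1) = -3)
f(k, g) = (2 + k)/(g + k)
((-35 + 16*f(s, l)) + 2787)*(4673 + 1896) = ((-35 + 16*((2 - 3)/(4 - 3))) + 2787)*(4673 + 1896) = ((-35 + 16*(-1/1)) + 2787)*6569 = ((-35 + 16*(1*(-1))) + 2787)*6569 = ((-35 + 16*(-1)) + 2787)*6569 = ((-35 - 16) + 2787)*6569 = (-51 + 2787)*6569 = 2736*6569 = 17972784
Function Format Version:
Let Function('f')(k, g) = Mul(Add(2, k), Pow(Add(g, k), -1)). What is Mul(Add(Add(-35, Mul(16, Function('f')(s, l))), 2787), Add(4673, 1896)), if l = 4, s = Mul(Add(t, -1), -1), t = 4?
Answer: 17972784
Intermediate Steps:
s = -3 (s = Mul(Add(4, -1), -1) = Mul(3, -1) = -3)
Function('f')(k, g) = Mul(Pow(Add(g, k), -1), Add(2, k))
Mul(Add(Add(-35, Mul(16, Function('f')(s, l))), 2787), Add(4673, 1896)) = Mul(Add(Add(-35, Mul(16, Mul(Pow(Add(4, -3), -1), Add(2, -3)))), 2787), Add(4673, 1896)) = Mul(Add(Add(-35, Mul(16, Mul(Pow(1, -1), -1))), 2787), 6569) = Mul(Add(Add(-35, Mul(16, Mul(1, -1))), 2787), 6569) = Mul(Add(Add(-35, Mul(16, -1)), 2787), 6569) = Mul(Add(Add(-35, -16), 2787), 6569) = Mul(Add(-51, 2787), 6569) = Mul(2736, 6569) = 17972784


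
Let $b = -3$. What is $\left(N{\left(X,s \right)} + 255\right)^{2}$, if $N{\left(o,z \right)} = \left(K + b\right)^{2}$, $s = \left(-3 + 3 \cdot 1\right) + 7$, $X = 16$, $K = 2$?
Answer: $65536$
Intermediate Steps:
$s = 7$ ($s = \left(-3 + 3\right) + 7 = 0 + 7 = 7$)
$N{\left(o,z \right)} = 1$ ($N{\left(o,z \right)} = \left(2 - 3\right)^{2} = \left(-1\right)^{2} = 1$)
$\left(N{\left(X,s \right)} + 255\right)^{2} = \left(1 + 255\right)^{2} = 256^{2} = 65536$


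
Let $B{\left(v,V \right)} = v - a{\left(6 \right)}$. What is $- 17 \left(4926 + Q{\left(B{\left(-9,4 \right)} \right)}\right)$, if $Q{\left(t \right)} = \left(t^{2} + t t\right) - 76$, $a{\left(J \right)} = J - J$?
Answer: $-85204$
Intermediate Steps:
$a{\left(J \right)} = 0$
$B{\left(v,V \right)} = v$ ($B{\left(v,V \right)} = v - 0 = v + 0 = v$)
$Q{\left(t \right)} = -76 + 2 t^{2}$ ($Q{\left(t \right)} = \left(t^{2} + t^{2}\right) - 76 = 2 t^{2} - 76 = -76 + 2 t^{2}$)
$- 17 \left(4926 + Q{\left(B{\left(-9,4 \right)} \right)}\right) = - 17 \left(4926 - \left(76 - 2 \left(-9\right)^{2}\right)\right) = - 17 \left(4926 + \left(-76 + 2 \cdot 81\right)\right) = - 17 \left(4926 + \left(-76 + 162\right)\right) = - 17 \left(4926 + 86\right) = \left(-17\right) 5012 = -85204$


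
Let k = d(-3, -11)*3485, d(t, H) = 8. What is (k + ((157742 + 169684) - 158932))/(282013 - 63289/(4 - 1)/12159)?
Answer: 3581567199/5143462456 ≈ 0.69633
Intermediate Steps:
k = 27880 (k = 8*3485 = 27880)
(k + ((157742 + 169684) - 158932))/(282013 - 63289/(4 - 1)/12159) = (27880 + ((157742 + 169684) - 158932))/(282013 - 63289/(4 - 1)/12159) = (27880 + (327426 - 158932))/(282013 - 63289/3*(1/12159)) = (27880 + 168494)/(282013 - 63289*1/3*(1/12159)) = 196374/(282013 - 63289/3*1/12159) = 196374/(282013 - 63289/36477) = 196374/(10286924912/36477) = 196374*(36477/10286924912) = 3581567199/5143462456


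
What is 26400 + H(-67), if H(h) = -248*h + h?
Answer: 42949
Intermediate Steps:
H(h) = -247*h
26400 + H(-67) = 26400 - 247*(-67) = 26400 + 16549 = 42949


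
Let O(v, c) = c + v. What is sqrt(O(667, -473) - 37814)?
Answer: 6*I*sqrt(1045) ≈ 193.96*I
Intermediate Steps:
sqrt(O(667, -473) - 37814) = sqrt((-473 + 667) - 37814) = sqrt(194 - 37814) = sqrt(-37620) = 6*I*sqrt(1045)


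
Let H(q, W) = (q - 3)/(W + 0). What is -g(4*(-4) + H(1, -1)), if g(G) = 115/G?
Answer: 115/14 ≈ 8.2143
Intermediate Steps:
H(q, W) = (-3 + q)/W
-g(4*(-4) + H(1, -1)) = -115/(4*(-4) + (-3 + 1)/(-1)) = -115/(-16 - 1*(-2)) = -115/(-16 + 2) = -115/(-14) = -115*(-1)/14 = -1*(-115/14) = 115/14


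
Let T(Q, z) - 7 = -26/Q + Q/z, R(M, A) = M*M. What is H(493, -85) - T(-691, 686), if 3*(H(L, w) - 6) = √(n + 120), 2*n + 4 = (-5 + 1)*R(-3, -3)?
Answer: 4697117/1422078 ≈ 3.3030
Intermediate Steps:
R(M, A) = M²
n = -20 (n = -2 + ((-5 + 1)*(-3)²)/2 = -2 + (-4*9)/2 = -2 + (½)*(-36) = -2 - 18 = -20)
T(Q, z) = 7 - 26/Q + Q/z (T(Q, z) = 7 + (-26/Q + Q/z) = 7 - 26/Q + Q/z)
H(L, w) = 28/3 (H(L, w) = 6 + √(-20 + 120)/3 = 6 + √100/3 = 6 + (⅓)*10 = 6 + 10/3 = 28/3)
H(493, -85) - T(-691, 686) = 28/3 - (7 - 26/(-691) - 691/686) = 28/3 - (7 - 26*(-1/691) - 691*1/686) = 28/3 - (7 + 26/691 - 691/686) = 28/3 - 1*2858537/474026 = 28/3 - 2858537/474026 = 4697117/1422078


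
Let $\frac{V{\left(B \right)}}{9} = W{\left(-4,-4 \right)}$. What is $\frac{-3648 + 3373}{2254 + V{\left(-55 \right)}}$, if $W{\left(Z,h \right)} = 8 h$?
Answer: $- \frac{275}{1966} \approx -0.13988$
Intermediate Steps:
$V{\left(B \right)} = -288$ ($V{\left(B \right)} = 9 \cdot 8 \left(-4\right) = 9 \left(-32\right) = -288$)
$\frac{-3648 + 3373}{2254 + V{\left(-55 \right)}} = \frac{-3648 + 3373}{2254 - 288} = - \frac{275}{1966}$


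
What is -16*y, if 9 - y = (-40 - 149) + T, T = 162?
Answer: -576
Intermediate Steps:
y = 36 (y = 9 - ((-40 - 149) + 162) = 9 - (-189 + 162) = 9 - 1*(-27) = 9 + 27 = 36)
-16*y = -16*36 = -576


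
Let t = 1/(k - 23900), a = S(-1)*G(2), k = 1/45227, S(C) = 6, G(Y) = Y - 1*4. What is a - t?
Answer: -12971058361/1080925299 ≈ -12.000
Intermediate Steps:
G(Y) = -4 + Y (G(Y) = Y - 4 = -4 + Y)
k = 1/45227 ≈ 2.2111e-5
a = -12 (a = 6*(-4 + 2) = 6*(-2) = -12)
t = -45227/1080925299 (t = 1/(1/45227 - 23900) = 1/(-1080925299/45227) = -45227/1080925299 ≈ -4.1841e-5)
a - t = -12 - 1*(-45227/1080925299) = -12 + 45227/1080925299 = -12971058361/1080925299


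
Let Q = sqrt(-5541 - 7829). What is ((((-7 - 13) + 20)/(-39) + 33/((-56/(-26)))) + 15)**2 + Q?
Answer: 720801/784 + I*sqrt(13370) ≈ 919.39 + 115.63*I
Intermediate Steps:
Q = I*sqrt(13370) (Q = sqrt(-13370) = I*sqrt(13370) ≈ 115.63*I)
((((-7 - 13) + 20)/(-39) + 33/((-56/(-26)))) + 15)**2 + Q = ((((-7 - 13) + 20)/(-39) + 33/((-56/(-26)))) + 15)**2 + I*sqrt(13370) = (((-20 + 20)*(-1/39) + 33/((-56*(-1/26)))) + 15)**2 + I*sqrt(13370) = ((0*(-1/39) + 33/(28/13)) + 15)**2 + I*sqrt(13370) = ((0 + 33*(13/28)) + 15)**2 + I*sqrt(13370) = ((0 + 429/28) + 15)**2 + I*sqrt(13370) = (429/28 + 15)**2 + I*sqrt(13370) = (849/28)**2 + I*sqrt(13370) = 720801/784 + I*sqrt(13370)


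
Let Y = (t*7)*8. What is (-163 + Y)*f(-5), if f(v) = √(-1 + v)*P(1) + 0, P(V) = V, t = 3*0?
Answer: -163*I*√6 ≈ -399.27*I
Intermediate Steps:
t = 0
Y = 0 (Y = (0*7)*8 = 0*8 = 0)
f(v) = √(-1 + v) (f(v) = √(-1 + v)*1 + 0 = √(-1 + v) + 0 = √(-1 + v))
(-163 + Y)*f(-5) = (-163 + 0)*√(-1 - 5) = -163*I*√6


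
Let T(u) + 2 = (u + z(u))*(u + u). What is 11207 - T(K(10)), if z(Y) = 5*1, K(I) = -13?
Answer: 11001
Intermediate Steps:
z(Y) = 5
T(u) = -2 + 2*u*(5 + u) (T(u) = -2 + (u + 5)*(u + u) = -2 + (5 + u)*(2*u) = -2 + 2*u*(5 + u))
11207 - T(K(10)) = 11207 - (-2 + 2*(-13)² + 10*(-13)) = 11207 - (-2 + 2*169 - 130) = 11207 - (-2 + 338 - 130) = 11207 - 1*206 = 11207 - 206 = 11001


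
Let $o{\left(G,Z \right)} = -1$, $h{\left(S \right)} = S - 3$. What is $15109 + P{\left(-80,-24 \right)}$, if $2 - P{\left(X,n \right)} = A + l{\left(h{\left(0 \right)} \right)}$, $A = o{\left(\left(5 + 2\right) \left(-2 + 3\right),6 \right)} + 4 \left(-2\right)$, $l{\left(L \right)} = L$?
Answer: $15123$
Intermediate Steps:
$h{\left(S \right)} = -3 + S$
$A = -9$ ($A = -1 + 4 \left(-2\right) = -1 - 8 = -9$)
$P{\left(X,n \right)} = 14$ ($P{\left(X,n \right)} = 2 - \left(-9 + \left(-3 + 0\right)\right) = 2 - \left(-9 - 3\right) = 2 - -12 = 2 + 12 = 14$)
$15109 + P{\left(-80,-24 \right)} = 15109 + 14 = 15123$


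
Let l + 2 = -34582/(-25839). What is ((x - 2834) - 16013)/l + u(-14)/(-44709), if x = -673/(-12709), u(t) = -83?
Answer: 138354433597456331/4857030709188 ≈ 28485.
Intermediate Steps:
x = 673/12709 (x = -673*(-1/12709) = 673/12709 ≈ 0.052955)
l = -17096/25839 (l = -2 - 34582/(-25839) = -2 - 34582*(-1/25839) = -2 + 34582/25839 = -17096/25839 ≈ -0.66164)
((x - 2834) - 16013)/l + u(-14)/(-44709) = ((673/12709 - 2834) - 16013)/(-17096/25839) - 83/(-44709) = (-36016633/12709 - 16013)*(-25839/17096) - 83*(-1/44709) = -239525850/12709*(-25839/17096) + 83/44709 = 3094554219075/108636532 + 83/44709 = 138354433597456331/4857030709188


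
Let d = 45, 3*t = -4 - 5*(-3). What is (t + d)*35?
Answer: 5110/3 ≈ 1703.3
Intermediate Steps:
t = 11/3 (t = (-4 - 5*(-3))/3 = (-4 + 15)/3 = (⅓)*11 = 11/3 ≈ 3.6667)
(t + d)*35 = (11/3 + 45)*35 = (146/3)*35 = 5110/3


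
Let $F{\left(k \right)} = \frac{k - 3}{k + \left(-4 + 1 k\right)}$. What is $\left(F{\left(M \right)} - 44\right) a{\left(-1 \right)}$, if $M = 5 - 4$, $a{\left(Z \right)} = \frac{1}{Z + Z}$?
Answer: $\frac{43}{2} \approx 21.5$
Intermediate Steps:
$a{\left(Z \right)} = \frac{1}{2 Z}$
$M = 1$
$F{\left(k \right)} = \frac{-3 + k}{-4 + 2 k}$ ($F{\left(k \right)} = \frac{-3 + k}{k + \left(-4 + k\right)} = \frac{-3 + k}{-4 + 2 k}$)
$\left(F{\left(M \right)} - 44\right) a{\left(-1 \right)} = \left(\frac{-3 + 1}{2 \left(-2 + 1\right)} - 44\right) \frac{1}{2 \left(-1\right)} = \left(\frac{1}{2} \frac{1}{-1} \left(-2\right) - 44\right) \frac{1}{2} \left(-1\right) = \left(\frac{1}{2} \left(-1\right) \left(-2\right) - 44\right) \left(- \frac{1}{2}\right) = \left(1 - 44\right) \left(- \frac{1}{2}\right) = \left(-43\right) \left(- \frac{1}{2}\right) = \frac{43}{2}$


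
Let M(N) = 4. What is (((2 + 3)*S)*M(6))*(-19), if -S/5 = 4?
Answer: 7600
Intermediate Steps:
S = -20 (S = -5*4 = -20)
(((2 + 3)*S)*M(6))*(-19) = (((2 + 3)*(-20))*4)*(-19) = ((5*(-20))*4)*(-19) = -100*4*(-19) = -400*(-19) = 7600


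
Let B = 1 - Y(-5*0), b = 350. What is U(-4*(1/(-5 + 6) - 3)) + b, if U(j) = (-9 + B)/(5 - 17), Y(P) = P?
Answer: 1052/3 ≈ 350.67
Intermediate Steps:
B = 1 (B = 1 - (-5)*0 = 1 - 1*0 = 1 + 0 = 1)
U(j) = ⅔ (U(j) = (-9 + 1)/(5 - 17) = -8/(-12) = -8*(-1/12) = ⅔)
U(-4*(1/(-5 + 6) - 3)) + b = ⅔ + 350 = 1052/3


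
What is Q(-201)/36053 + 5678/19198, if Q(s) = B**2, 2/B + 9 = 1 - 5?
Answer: 17297943319/58486294243 ≈ 0.29576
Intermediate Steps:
B = -2/13 (B = 2/(-9 + (1 - 5)) = 2/(-9 - 4) = 2/(-13) = 2*(-1/13) = -2/13 ≈ -0.15385)
Q(s) = 4/169 (Q(s) = (-2/13)**2 = 4/169)
Q(-201)/36053 + 5678/19198 = (4/169)/36053 + 5678/19198 = (4/169)*(1/36053) + 5678*(1/19198) = 4/6092957 + 2839/9599 = 17297943319/58486294243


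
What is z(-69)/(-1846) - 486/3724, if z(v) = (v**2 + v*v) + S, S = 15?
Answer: -4551618/859313 ≈ -5.2968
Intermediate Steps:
z(v) = 15 + 2*v**2 (z(v) = (v**2 + v*v) + 15 = (v**2 + v**2) + 15 = 2*v**2 + 15 = 15 + 2*v**2)
z(-69)/(-1846) - 486/3724 = (15 + 2*(-69)**2)/(-1846) - 486/3724 = (15 + 2*4761)*(-1/1846) - 486*1/3724 = (15 + 9522)*(-1/1846) - 243/1862 = 9537*(-1/1846) - 243/1862 = -9537/1846 - 243/1862 = -4551618/859313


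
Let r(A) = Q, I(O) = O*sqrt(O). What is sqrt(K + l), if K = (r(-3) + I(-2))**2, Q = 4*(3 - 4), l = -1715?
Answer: sqrt(-1707 + 16*I*sqrt(2)) ≈ 0.2738 + 41.317*I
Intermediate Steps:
I(O) = O**(3/2)
Q = -4 (Q = 4*(-1) = -4)
r(A) = -4
K = (-4 - 2*I*sqrt(2))**2 (K = (-4 + (-2)**(3/2))**2 = (-4 - 2*I*sqrt(2))**2 ≈ 8.0 + 22.627*I)
sqrt(K + l) = sqrt((8 + 16*I*sqrt(2)) - 1715) = sqrt(-1707 + 16*I*sqrt(2))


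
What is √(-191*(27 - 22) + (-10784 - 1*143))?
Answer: I*√11882 ≈ 109.0*I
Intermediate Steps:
√(-191*(27 - 22) + (-10784 - 1*143)) = √(-191*5 + (-10784 - 143)) = √(-955 - 10927) = √(-11882) = I*√11882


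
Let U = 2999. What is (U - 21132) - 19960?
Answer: -38093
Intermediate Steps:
(U - 21132) - 19960 = (2999 - 21132) - 19960 = -18133 - 19960 = -38093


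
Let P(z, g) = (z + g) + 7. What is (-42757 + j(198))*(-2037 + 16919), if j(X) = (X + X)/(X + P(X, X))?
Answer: -382416220802/601 ≈ -6.3630e+8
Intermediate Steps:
P(z, g) = 7 + g + z (P(z, g) = (g + z) + 7 = 7 + g + z)
j(X) = 2*X/(7 + 3*X) (j(X) = (X + X)/(X + (7 + X + X)) = (2*X)/(X + (7 + 2*X)) = (2*X)/(7 + 3*X) = 2*X/(7 + 3*X))
(-42757 + j(198))*(-2037 + 16919) = (-42757 + 2*198/(7 + 3*198))*(-2037 + 16919) = (-42757 + 2*198/(7 + 594))*14882 = (-42757 + 2*198/601)*14882 = (-42757 + 2*198*(1/601))*14882 = (-42757 + 396/601)*14882 = -25696561/601*14882 = -382416220802/601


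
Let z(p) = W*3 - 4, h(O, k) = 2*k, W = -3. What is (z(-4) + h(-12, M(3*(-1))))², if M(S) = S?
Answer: 361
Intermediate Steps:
z(p) = -13 (z(p) = -3*3 - 4 = -9 - 4 = -13)
(z(-4) + h(-12, M(3*(-1))))² = (-13 + 2*(3*(-1)))² = (-13 + 2*(-3))² = (-13 - 6)² = (-19)² = 361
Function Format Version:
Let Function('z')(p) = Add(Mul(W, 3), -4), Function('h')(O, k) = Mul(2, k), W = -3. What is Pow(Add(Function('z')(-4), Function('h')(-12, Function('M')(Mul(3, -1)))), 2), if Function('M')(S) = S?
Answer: 361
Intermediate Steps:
Function('z')(p) = -13 (Function('z')(p) = Add(Mul(-3, 3), -4) = Add(-9, -4) = -13)
Pow(Add(Function('z')(-4), Function('h')(-12, Function('M')(Mul(3, -1)))), 2) = Pow(Add(-13, Mul(2, Mul(3, -1))), 2) = Pow(Add(-13, Mul(2, -3)), 2) = Pow(Add(-13, -6), 2) = Pow(-19, 2) = 361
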